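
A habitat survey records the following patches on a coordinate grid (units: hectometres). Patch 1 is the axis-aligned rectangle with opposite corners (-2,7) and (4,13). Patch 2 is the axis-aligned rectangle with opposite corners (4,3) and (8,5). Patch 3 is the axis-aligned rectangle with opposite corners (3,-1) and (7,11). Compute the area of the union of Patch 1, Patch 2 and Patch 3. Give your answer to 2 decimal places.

By inclusion–exclusion:
Individual areas: |Patch 1| = 36, |Patch 2| = 8, |Patch 3| = 48.
|Patch 1∩Patch 2| = 0 (no overlap).
|Patch 1∩Patch 3|: x∈[3,4], y∈[7,11] → 1·4 = 4.
|Patch 2∩Patch 3|: x∈[4,7], y∈[3,5] → 3·2 = 6.
|Patch 1∩Patch 2∩Patch 3| = 0.
|Patch 1 ∪ Patch 2 ∪ Patch 3| = 92 − 10 + 0 = 82.00.

82.00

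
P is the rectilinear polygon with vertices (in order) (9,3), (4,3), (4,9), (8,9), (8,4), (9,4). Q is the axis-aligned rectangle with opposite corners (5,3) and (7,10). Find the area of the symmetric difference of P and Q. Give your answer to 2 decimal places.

|P| = 25, |Q| = 14, |P∩Q| = 12.
|P △ Q| = |P| + |Q| − 2·|P∩Q| = 25 + 14 − 24 = 15.00.

15.00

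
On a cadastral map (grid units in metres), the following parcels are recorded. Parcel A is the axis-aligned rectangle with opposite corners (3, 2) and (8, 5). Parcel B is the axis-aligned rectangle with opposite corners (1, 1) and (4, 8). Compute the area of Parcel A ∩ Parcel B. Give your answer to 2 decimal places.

|Parcel A∩Parcel B|: x∈[3,4], y∈[2,5] → 1·3 = 3.

3.00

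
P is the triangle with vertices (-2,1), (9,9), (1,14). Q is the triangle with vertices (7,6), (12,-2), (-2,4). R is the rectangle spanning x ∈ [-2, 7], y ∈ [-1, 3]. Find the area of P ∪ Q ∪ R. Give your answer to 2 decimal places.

By inclusion–exclusion:
Individual areas: |P| = 59.5, |Q| = 41, |R| = 36.
|P∩Q| = 4.8671.
|P∩R| = 2.2885.
|Q∩R| = 9.5238.
|P∩Q∩R| = 0.0234.
|P ∪ Q ∪ R| = 136.5 − 16.6794 + 0.0234 = 119.84.

119.84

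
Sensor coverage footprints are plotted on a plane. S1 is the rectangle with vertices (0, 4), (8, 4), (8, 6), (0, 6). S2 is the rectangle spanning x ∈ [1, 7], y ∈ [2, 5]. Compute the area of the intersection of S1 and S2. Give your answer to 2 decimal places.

|S1∩S2|: x∈[1,7], y∈[4,5] → 6·1 = 6.

6.00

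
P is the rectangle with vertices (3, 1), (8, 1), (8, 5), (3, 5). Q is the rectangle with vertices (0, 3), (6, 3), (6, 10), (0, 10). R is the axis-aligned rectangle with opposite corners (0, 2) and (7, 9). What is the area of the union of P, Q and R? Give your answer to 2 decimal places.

63.00

By inclusion–exclusion:
Individual areas: |P| = 20, |Q| = 42, |R| = 49.
|P∩Q|: x∈[3,6], y∈[3,5] → 3·2 = 6.
|P∩R|: x∈[3,7], y∈[2,5] → 4·3 = 12.
|Q∩R|: x∈[0,6], y∈[3,9] → 6·6 = 36.
|P∩Q∩R| = 6.
|P ∪ Q ∪ R| = 111 − 54 + 6 = 63.00.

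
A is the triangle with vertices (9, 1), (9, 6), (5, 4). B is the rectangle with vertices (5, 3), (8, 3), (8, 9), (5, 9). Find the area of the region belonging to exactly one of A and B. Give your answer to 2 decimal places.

18.83

|A| = 10, |B| = 18, |A∩B| = 4.5833.
|A △ B| = |A| + |B| − 2·|A∩B| = 10 + 18 − 9.1667 = 18.83.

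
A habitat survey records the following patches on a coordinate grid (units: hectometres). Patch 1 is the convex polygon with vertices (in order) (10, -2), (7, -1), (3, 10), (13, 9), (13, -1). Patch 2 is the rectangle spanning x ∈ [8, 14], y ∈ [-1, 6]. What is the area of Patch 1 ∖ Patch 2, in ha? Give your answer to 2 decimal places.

51.00

|Patch 1| = 86, |Patch 1∩Patch 2| = 35.
|Patch 1 ∖ Patch 2| = |Patch 1| − |Patch 1∩Patch 2| = 86 − 35 = 51.00.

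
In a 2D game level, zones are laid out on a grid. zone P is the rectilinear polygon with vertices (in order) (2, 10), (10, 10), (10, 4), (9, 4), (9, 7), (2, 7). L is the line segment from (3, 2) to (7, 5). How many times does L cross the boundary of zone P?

The segment lies entirely outside zone P and never meets its boundary.

0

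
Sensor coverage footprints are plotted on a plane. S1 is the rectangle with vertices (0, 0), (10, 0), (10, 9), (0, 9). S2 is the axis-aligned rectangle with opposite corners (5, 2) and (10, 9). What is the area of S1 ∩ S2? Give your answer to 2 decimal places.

35.00

|S1∩S2|: x∈[5,10], y∈[2,9] → 5·7 = 35.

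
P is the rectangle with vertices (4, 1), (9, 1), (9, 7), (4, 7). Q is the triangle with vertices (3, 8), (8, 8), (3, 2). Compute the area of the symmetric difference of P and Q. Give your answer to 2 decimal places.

32.97

|P| = 30, |Q| = 15, |P∩Q| = 6.0167.
|P △ Q| = |P| + |Q| − 2·|P∩Q| = 30 + 15 − 12.0333 = 32.97.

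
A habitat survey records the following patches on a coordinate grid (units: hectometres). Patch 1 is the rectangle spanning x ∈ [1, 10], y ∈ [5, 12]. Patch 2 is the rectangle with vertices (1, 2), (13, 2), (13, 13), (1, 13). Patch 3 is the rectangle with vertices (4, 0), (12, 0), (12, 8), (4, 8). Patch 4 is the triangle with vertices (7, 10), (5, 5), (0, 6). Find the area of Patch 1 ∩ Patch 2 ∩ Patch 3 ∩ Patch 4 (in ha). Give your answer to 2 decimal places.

The intersection is the polygon with vertices (4,8), (6.2,8), (5,5), (4,5.2).
By the shoelace formula its area is 4.70.

4.70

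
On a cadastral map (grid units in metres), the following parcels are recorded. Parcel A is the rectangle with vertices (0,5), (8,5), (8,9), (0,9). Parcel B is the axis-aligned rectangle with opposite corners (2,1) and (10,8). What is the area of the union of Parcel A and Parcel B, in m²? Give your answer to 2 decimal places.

By inclusion–exclusion:
Individual areas: |Parcel A| = 32, |Parcel B| = 56.
|Parcel A∩Parcel B|: x∈[2,8], y∈[5,8] → 6·3 = 18.
|Parcel A ∪ Parcel B| = 88 − 18 = 70.00.

70.00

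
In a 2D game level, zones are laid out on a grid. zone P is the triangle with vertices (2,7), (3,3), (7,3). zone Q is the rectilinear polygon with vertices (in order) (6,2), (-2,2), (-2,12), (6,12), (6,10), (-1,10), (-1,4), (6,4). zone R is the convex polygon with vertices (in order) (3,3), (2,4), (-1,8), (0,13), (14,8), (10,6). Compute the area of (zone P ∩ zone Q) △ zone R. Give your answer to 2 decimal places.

77.02

|zone P ∩ zone Q| = 3.1.
|(zone P ∩ zone Q) ∩ zone R| = 1.2917.
|(zone P ∩ zone Q) △ zone R| = 3.1 + 76.5 − 2.5833 = 77.02.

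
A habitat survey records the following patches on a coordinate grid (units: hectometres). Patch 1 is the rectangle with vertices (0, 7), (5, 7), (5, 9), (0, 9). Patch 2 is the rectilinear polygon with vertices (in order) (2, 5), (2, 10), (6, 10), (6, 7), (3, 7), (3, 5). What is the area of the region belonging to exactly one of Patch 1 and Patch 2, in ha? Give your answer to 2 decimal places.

|Patch 1| = 10, |Patch 2| = 14, |Patch 1∩Patch 2| = 6.
|Patch 1 △ Patch 2| = |Patch 1| + |Patch 2| − 2·|Patch 1∩Patch 2| = 10 + 14 − 12 = 12.00.

12.00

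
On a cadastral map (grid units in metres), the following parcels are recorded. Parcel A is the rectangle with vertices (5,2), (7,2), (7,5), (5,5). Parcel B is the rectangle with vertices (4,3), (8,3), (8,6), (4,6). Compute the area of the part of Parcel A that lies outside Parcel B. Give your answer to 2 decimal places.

|Parcel A∩Parcel B|: x∈[5,7], y∈[3,5] → 2·2 = 4.
|Parcel A| = 6.
|Parcel A ∖ Parcel B| = |Parcel A| − |Parcel A∩Parcel B| = 6 − 4 = 2.00.

2.00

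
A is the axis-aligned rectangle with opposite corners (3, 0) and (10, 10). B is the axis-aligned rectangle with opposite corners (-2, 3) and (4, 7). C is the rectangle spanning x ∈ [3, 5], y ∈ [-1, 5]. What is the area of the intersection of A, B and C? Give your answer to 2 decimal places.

The intersection is the polygon with vertices (4,3), (3,3), (3,5), (4,5).
By the shoelace formula its area is 2.00.

2.00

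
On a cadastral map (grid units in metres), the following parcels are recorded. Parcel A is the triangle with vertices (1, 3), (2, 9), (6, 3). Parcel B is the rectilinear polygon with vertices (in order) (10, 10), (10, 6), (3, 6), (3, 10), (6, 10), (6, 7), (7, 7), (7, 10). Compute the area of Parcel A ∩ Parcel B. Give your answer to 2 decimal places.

The intersection is the polygon with vertices (4,6), (3,6), (3,7.5).
By the shoelace formula its area is 0.75.

0.75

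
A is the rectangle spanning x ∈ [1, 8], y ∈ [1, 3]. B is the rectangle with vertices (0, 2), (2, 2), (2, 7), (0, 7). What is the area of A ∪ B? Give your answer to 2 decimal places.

By inclusion–exclusion:
Individual areas: |A| = 14, |B| = 10.
|A∩B|: x∈[1,2], y∈[2,3] → 1·1 = 1.
|A ∪ B| = 24 − 1 = 23.00.

23.00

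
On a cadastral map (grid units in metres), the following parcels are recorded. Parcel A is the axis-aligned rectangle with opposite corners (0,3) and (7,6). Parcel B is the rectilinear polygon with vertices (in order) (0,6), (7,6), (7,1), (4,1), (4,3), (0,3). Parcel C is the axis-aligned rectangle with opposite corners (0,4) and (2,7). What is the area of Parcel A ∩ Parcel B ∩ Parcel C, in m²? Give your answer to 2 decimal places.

The intersection is the polygon with vertices (0,6), (2,6), (2,4), (0,4).
By the shoelace formula its area is 4.00.

4.00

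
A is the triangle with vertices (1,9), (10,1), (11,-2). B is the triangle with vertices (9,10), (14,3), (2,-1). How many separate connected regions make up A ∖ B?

2

A ∖ B splits into 2 disjoint pieces (area 2.1504, area 3.0662).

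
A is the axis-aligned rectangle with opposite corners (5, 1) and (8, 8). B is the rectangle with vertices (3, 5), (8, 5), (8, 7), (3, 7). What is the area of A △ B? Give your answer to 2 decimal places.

19.00

|A∩B|: x∈[5,8], y∈[5,7] → 3·2 = 6.
|A △ B| = |A| + |B| − 2·|A∩B| = 21 + 10 − 12 = 19.00.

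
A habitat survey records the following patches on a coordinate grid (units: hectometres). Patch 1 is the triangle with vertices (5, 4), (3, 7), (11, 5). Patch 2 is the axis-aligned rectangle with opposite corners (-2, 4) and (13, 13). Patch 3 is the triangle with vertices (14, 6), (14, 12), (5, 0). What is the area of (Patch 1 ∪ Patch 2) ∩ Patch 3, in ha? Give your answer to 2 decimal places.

15.33

The region (Patch 1 ∪ Patch 2) ∩ Patch 3 is the polygon with vertices (13,5.333), (11,4), (8,4), (13,10.667).
By the shoelace formula its area is 15.33.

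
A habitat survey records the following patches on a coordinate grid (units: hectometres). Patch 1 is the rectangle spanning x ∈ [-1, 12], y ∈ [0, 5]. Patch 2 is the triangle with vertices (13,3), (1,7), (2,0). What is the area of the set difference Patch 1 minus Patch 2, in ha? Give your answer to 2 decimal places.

31.02

|Patch 1| = 65, |Patch 1∩Patch 2| = 33.9827.
|Patch 1 ∖ Patch 2| = |Patch 1| − |Patch 1∩Patch 2| = 65 − 33.9827 = 31.02.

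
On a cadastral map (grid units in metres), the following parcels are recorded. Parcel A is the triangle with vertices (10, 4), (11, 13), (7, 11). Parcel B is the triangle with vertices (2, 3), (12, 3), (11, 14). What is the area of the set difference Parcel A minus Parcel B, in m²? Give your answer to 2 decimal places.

1.97

|Parcel A| = 17, |Parcel A∩Parcel B| = 15.0317.
|Parcel A ∖ Parcel B| = |Parcel A| − |Parcel A∩Parcel B| = 17 − 15.0317 = 1.97.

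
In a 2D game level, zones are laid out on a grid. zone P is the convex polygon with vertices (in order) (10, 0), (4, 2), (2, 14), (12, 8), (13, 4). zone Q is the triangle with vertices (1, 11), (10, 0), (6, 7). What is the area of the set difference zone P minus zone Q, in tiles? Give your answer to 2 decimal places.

79.19

|zone P| = 88, |zone P∩zone Q| = 8.8117.
|zone P ∖ zone Q| = |zone P| − |zone P∩zone Q| = 88 − 8.8117 = 79.19.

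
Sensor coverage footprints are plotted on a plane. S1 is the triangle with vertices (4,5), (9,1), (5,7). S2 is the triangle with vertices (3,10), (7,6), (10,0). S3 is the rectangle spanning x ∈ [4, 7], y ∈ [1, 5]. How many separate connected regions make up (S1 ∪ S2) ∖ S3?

(S1 ∪ S2) ∖ S3 splits into 3 disjoint pieces (area 2.3333, area 1.4, area 5.8214).

3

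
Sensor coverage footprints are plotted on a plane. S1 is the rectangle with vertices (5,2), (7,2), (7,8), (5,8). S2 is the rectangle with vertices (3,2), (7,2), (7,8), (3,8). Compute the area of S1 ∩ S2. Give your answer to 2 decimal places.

12.00

|S1∩S2|: x∈[5,7], y∈[2,8] → 2·6 = 12.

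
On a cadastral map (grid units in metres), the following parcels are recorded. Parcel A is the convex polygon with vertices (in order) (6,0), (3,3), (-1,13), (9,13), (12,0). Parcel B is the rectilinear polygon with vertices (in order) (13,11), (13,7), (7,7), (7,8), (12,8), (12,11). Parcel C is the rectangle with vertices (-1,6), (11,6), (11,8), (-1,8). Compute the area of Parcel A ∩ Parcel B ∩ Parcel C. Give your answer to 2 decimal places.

The intersection is the polygon with vertices (7,7), (7,8), (10.154,8), (10.385,7).
By the shoelace formula its area is 3.27.

3.27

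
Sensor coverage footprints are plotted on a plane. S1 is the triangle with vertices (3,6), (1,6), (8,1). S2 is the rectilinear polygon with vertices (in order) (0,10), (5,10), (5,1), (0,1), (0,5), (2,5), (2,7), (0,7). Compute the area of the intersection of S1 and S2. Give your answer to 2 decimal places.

3.36

The intersection is the polygon with vertices (3,6), (5,4), (5,3.143), (2,5.286), (2,6).
By the shoelace formula its area is 3.36.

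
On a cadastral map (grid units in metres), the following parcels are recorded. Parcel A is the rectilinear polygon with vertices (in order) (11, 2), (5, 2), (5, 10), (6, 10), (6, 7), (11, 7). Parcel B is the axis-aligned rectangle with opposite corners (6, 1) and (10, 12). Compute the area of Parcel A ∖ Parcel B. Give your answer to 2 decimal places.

|Parcel A| = 33, |Parcel A∩Parcel B| = 20.
|Parcel A ∖ Parcel B| = |Parcel A| − |Parcel A∩Parcel B| = 33 − 20 = 13.00.

13.00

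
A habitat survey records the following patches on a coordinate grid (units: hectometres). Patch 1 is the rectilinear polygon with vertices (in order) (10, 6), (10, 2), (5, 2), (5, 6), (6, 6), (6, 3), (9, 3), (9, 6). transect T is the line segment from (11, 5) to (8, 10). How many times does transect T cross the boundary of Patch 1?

The segment lies entirely outside Patch 1 and never meets its boundary.

0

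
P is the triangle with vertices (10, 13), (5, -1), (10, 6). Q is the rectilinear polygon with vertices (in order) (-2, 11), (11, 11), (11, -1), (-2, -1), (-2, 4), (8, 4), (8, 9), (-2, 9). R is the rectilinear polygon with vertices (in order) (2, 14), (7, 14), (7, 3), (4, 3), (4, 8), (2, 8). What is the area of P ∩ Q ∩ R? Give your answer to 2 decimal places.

0.39

The intersection is the polygon with vertices (6.786,4), (7,4), (7,3), (6.429,3).
By the shoelace formula its area is 0.39.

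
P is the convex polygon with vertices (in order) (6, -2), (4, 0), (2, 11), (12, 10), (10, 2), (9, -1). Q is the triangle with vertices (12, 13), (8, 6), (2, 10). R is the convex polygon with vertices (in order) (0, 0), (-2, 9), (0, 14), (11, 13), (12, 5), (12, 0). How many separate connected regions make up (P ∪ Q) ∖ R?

(P ∪ Q) ∖ R splits into 3 disjoint pieces (area 0.5734, area 0.5406, area 6.6667).

3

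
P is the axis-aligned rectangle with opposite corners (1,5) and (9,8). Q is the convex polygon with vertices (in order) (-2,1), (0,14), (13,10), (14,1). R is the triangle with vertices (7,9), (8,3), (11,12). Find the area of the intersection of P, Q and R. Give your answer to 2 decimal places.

4.58

The intersection is the polygon with vertices (9,8), (9,6), (8.667,5), (7.667,5), (7.167,8).
By the shoelace formula its area is 4.58.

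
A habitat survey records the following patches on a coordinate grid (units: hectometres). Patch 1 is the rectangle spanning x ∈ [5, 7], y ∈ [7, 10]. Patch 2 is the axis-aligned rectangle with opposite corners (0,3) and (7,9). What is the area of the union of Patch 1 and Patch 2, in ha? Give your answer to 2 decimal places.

44.00

By inclusion–exclusion:
Individual areas: |Patch 1| = 6, |Patch 2| = 42.
|Patch 1∩Patch 2|: x∈[5,7], y∈[7,9] → 2·2 = 4.
|Patch 1 ∪ Patch 2| = 48 − 4 = 44.00.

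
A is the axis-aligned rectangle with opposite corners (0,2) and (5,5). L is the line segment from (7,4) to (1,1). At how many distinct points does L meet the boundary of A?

2

The segment meets the boundary at (3,2), (5,3).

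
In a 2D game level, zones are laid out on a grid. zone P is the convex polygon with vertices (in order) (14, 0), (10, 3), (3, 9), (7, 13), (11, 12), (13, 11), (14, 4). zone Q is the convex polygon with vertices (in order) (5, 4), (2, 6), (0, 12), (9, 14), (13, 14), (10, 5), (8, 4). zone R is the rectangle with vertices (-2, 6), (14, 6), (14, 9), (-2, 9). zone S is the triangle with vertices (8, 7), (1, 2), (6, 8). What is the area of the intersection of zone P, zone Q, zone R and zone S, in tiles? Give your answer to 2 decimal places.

2.79

The intersection is the polygon with vertices (6.5,6), (5.236,7.083), (6,8), (8,7), (6.6,6).
By the shoelace formula its area is 2.79.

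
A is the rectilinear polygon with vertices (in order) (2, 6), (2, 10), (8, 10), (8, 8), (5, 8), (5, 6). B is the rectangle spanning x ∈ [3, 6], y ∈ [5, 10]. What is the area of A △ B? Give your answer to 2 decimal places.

|A| = 18, |B| = 15, |A∩B| = 10.
|A △ B| = |A| + |B| − 2·|A∩B| = 18 + 15 − 20 = 13.00.

13.00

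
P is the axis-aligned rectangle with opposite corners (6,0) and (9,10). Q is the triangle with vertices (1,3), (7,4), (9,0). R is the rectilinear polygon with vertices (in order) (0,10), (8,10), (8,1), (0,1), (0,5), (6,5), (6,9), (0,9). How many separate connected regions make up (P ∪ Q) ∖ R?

(P ∪ Q) ∖ R is a single connected region.

1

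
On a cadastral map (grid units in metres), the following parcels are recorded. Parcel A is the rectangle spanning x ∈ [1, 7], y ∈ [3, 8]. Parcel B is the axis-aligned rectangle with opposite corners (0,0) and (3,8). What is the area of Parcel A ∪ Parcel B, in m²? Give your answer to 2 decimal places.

By inclusion–exclusion:
Individual areas: |Parcel A| = 30, |Parcel B| = 24.
|Parcel A∩Parcel B|: x∈[1,3], y∈[3,8] → 2·5 = 10.
|Parcel A ∪ Parcel B| = 54 − 10 = 44.00.

44.00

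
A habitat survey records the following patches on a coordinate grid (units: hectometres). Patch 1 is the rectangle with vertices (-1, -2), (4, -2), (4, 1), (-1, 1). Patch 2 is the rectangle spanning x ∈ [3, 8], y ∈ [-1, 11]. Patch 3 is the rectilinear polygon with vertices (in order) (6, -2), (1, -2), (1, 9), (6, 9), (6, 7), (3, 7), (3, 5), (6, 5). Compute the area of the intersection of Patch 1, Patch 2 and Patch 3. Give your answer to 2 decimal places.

2.00

The intersection is the polygon with vertices (4,-1), (3,-1), (3,1), (4,1).
By the shoelace formula its area is 2.00.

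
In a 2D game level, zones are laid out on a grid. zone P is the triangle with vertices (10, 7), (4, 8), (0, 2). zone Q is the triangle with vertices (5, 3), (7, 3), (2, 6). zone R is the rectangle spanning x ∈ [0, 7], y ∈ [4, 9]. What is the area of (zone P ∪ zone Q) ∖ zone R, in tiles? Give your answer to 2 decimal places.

|zone P ∪ zone Q| = 21.9472.
|(zone P ∪ zone Q) ∩ zone R| = 14.6139.
|(zone P ∪ zone Q) ∖ zone R| = 21.9472 − 14.6139 = 7.33.

7.33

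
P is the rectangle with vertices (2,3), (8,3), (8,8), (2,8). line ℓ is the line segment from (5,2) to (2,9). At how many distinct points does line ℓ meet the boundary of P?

2

The segment meets the boundary at (2.429,8), (4.571,3).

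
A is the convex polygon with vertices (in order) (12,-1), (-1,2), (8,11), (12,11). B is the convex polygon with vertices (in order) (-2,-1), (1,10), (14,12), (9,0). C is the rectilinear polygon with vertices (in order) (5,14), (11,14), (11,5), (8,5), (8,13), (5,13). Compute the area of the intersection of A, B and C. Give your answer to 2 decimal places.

18.00

The intersection is the polygon with vertices (11,11), (11,5), (8,5), (8,11).
By the shoelace formula its area is 18.00.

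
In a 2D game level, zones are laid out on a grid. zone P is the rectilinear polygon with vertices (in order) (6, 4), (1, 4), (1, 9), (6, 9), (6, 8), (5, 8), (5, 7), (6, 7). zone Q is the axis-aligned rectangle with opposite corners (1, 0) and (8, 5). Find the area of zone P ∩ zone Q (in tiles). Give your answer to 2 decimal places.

The intersection is the polygon with vertices (1,4), (1,5), (6,5), (6,4).
By the shoelace formula its area is 5.00.

5.00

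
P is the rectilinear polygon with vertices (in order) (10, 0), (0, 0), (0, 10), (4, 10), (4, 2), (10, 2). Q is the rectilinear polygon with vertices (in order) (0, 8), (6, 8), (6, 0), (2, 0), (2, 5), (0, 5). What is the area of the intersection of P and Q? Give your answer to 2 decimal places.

26.00

The intersection is the polygon with vertices (2,0), (2,5), (0,5), (0,8), (4,8), (4,2), (6,2), (6,0).
By the shoelace formula its area is 26.00.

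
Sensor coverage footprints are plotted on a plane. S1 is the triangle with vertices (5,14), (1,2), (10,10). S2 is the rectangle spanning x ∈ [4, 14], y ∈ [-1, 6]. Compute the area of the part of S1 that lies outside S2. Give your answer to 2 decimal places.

37.00

|S1| = 38, |S1∩S2| = 1.
|S1 ∖ S2| = |S1| − |S1∩S2| = 38 − 1 = 37.00.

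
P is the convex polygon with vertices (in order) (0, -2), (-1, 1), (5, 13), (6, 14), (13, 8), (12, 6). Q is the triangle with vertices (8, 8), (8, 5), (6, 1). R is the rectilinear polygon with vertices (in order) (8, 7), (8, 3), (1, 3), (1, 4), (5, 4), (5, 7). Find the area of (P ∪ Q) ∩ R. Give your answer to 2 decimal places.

15.92

The region (P ∪ Q) ∩ R is the polygon with vertices (7.5,3), (1,3), (1,4), (5,4), (5,7), (8,7), (8,3.333).
By the shoelace formula its area is 15.92.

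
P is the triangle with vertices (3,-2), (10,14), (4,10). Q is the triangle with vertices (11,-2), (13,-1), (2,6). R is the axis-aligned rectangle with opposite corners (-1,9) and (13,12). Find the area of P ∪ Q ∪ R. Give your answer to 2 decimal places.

By inclusion–exclusion:
Individual areas: |P| = 34, |Q| = 12.5, |R| = 42.
|P∩Q| = 1.1299.
|P∩R| = 10.4479.
|Q∩R| = 0.
|P∩Q∩R| = 0.
|P ∪ Q ∪ R| = 88.5 − 11.5778 + 0 = 76.92.

76.92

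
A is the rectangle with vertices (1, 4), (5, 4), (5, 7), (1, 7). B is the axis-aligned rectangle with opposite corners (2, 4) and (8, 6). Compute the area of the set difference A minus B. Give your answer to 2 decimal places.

6.00

|A∩B|: x∈[2,5], y∈[4,6] → 3·2 = 6.
|A| = 12.
|A ∖ B| = |A| − |A∩B| = 12 − 6 = 6.00.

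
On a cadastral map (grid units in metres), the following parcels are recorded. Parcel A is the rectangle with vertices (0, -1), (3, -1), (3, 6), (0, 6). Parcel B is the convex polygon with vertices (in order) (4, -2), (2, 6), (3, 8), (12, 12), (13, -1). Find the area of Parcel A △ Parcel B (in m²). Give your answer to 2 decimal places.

129.00

|Parcel A| = 21, |Parcel B| = 112, |Parcel A∩Parcel B| = 2.
|Parcel A △ Parcel B| = |Parcel A| + |Parcel B| − 2·|Parcel A∩Parcel B| = 21 + 112 − 4 = 129.00.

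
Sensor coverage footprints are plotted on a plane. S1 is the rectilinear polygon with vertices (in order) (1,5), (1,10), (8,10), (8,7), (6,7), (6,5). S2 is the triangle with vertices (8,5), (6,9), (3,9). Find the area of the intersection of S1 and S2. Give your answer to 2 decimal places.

The intersection is the polygon with vertices (6,7), (6,6.6), (3,9), (6,9), (7,7).
By the shoelace formula its area is 4.60.

4.60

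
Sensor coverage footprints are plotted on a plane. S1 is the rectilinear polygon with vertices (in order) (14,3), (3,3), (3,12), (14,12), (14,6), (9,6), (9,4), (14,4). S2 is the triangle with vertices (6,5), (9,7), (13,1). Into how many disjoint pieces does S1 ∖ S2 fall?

2

S1 ∖ S2 splits into 2 disjoint pieces (area 2.6667, area 78.1667).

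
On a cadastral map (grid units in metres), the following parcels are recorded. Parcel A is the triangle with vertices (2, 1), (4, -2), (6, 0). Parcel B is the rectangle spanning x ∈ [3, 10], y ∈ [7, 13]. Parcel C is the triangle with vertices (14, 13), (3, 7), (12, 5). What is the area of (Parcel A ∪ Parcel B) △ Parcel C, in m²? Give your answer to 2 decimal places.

|Parcel A ∪ Parcel B| = 47.
|(Parcel A ∪ Parcel B) ∩ Parcel C| = 13.3636.
|(Parcel A ∪ Parcel B) △ Parcel C| = 47 + 38 − 26.7273 = 58.27.

58.27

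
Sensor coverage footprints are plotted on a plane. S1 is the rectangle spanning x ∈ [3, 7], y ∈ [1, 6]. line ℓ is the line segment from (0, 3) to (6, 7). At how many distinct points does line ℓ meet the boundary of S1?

2

The segment meets the boundary at (4.5,6), (3,5).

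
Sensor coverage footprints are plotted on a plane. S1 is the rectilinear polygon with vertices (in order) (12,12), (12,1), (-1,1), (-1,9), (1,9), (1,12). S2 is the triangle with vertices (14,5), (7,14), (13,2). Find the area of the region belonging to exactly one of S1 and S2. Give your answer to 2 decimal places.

|S1| = 137, |S2| = 15, |S1∩S2| = 8.373.
|S1 △ S2| = |S1| + |S2| − 2·|S1∩S2| = 137 + 15 − 16.746 = 135.25.

135.25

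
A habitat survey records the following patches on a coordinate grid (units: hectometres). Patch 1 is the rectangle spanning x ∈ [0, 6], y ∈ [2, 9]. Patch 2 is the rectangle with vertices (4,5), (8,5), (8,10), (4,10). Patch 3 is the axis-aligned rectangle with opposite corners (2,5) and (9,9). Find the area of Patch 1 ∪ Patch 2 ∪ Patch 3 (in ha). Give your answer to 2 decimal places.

58.00

By inclusion–exclusion:
Individual areas: |Patch 1| = 42, |Patch 2| = 20, |Patch 3| = 28.
|Patch 1∩Patch 2|: x∈[4,6], y∈[5,9] → 2·4 = 8.
|Patch 1∩Patch 3|: x∈[2,6], y∈[5,9] → 4·4 = 16.
|Patch 2∩Patch 3|: x∈[4,8], y∈[5,9] → 4·4 = 16.
|Patch 1∩Patch 2∩Patch 3| = 8.
|Patch 1 ∪ Patch 2 ∪ Patch 3| = 90 − 40 + 8 = 58.00.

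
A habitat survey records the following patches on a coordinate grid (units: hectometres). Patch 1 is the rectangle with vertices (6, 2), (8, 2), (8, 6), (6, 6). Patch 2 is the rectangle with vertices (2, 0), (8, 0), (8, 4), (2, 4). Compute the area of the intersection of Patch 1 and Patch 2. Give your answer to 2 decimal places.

|Patch 1∩Patch 2|: x∈[6,8], y∈[2,4] → 2·2 = 4.

4.00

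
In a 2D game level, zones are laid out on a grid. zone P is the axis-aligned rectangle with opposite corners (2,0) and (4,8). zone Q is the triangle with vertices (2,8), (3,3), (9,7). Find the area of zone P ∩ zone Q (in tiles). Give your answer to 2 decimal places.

6.88

The intersection is the polygon with vertices (4,3.667), (3,3), (2,8), (4,7.714).
By the shoelace formula its area is 6.88.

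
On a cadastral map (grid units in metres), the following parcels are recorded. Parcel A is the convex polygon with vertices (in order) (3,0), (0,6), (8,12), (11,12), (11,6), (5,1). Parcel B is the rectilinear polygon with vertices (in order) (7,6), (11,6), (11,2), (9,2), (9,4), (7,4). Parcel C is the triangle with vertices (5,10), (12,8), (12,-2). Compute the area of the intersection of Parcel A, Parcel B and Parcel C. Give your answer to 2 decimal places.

3.77

The intersection is the polygon with vertices (8.5,4), (7.333,6), (11,6), (8.6,4).
By the shoelace formula its area is 3.77.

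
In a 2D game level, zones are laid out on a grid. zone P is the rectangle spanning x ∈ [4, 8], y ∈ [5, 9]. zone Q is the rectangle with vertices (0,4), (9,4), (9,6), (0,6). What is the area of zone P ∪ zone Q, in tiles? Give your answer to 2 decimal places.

30.00

By inclusion–exclusion:
Individual areas: |zone P| = 16, |zone Q| = 18.
|zone P∩zone Q|: x∈[4,8], y∈[5,6] → 4·1 = 4.
|zone P ∪ zone Q| = 34 − 4 = 30.00.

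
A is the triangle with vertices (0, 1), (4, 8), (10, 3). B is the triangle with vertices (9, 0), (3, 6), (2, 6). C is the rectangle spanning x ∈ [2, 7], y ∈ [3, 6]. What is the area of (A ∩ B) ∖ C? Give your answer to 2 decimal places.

|A ∩ B| = 2.3472.
|(A ∩ B) ∩ C| = 2.0386.
|(A ∩ B) ∖ C| = 2.3472 − 2.0386 = 0.31.

0.31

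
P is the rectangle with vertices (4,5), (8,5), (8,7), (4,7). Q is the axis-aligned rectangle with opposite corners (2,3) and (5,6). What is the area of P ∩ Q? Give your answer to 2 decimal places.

|P∩Q|: x∈[4,5], y∈[5,6] → 1·1 = 1.

1.00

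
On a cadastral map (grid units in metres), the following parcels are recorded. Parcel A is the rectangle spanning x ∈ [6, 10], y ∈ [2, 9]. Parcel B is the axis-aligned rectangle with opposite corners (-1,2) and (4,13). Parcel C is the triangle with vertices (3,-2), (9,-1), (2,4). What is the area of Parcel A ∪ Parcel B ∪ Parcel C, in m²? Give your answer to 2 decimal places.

99.26

By inclusion–exclusion:
Individual areas: |Parcel A| = 28, |Parcel B| = 55, |Parcel C| = 18.5.
|Parcel A∩Parcel B| = 0 (no overlap).
|Parcel A∩Parcel C| = 0.
|Parcel B∩Parcel C| = 2.2381.
|Parcel A∩Parcel B∩Parcel C| = 0.
|Parcel A ∪ Parcel B ∪ Parcel C| = 101.5 − 2.2381 + 0 = 99.26.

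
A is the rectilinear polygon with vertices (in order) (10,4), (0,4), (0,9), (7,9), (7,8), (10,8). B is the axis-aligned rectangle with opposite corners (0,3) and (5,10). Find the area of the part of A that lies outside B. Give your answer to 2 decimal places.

22.00

|A| = 47, |A∩B| = 25.
|A ∖ B| = |A| − |A∩B| = 47 − 25 = 22.00.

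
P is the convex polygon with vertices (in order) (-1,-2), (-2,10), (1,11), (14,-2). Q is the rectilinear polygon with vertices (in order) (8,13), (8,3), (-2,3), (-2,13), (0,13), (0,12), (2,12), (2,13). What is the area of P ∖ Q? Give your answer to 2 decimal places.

64.04

|P| = 116, |P∩Q| = 51.9583.
|P ∖ Q| = |P| − |P∩Q| = 116 − 51.9583 = 64.04.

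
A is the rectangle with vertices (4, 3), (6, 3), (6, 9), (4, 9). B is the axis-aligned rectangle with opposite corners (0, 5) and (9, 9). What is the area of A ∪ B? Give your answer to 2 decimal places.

40.00

By inclusion–exclusion:
Individual areas: |A| = 12, |B| = 36.
|A∩B|: x∈[4,6], y∈[5,9] → 2·4 = 8.
|A ∪ B| = 48 − 8 = 40.00.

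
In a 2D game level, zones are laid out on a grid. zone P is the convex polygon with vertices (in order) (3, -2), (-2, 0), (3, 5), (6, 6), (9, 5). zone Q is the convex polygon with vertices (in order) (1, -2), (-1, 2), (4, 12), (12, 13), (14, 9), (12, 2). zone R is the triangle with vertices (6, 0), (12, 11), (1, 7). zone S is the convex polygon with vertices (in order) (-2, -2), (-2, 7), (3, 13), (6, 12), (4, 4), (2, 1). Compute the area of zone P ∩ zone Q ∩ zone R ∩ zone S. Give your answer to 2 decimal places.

1.79

The intersection is the polygon with vertices (4.364,5.455), (4,4), (3.586,3.379), (2.667,4.667), (3,5).
By the shoelace formula its area is 1.79.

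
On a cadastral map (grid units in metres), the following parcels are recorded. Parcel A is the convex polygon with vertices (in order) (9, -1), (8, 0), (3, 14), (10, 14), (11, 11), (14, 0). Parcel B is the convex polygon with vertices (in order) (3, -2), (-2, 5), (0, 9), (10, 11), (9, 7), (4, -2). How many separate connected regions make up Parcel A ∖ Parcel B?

1

Parcel A ∖ Parcel B is a single connected region.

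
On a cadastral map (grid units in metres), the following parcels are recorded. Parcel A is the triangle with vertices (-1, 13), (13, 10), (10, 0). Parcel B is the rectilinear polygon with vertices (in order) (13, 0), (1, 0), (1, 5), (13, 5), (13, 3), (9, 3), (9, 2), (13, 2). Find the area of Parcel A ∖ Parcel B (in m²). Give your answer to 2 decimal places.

61.92

|Parcel A| = 74.5, |Parcel A∩Parcel B| = 12.5769.
|Parcel A ∖ Parcel B| = |Parcel A| − |Parcel A∩Parcel B| = 74.5 − 12.5769 = 61.92.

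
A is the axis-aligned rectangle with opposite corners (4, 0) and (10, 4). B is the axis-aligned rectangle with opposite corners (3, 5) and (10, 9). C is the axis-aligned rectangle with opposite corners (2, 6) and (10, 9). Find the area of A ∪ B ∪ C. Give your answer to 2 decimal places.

55.00

By inclusion–exclusion:
Individual areas: |A| = 24, |B| = 28, |C| = 24.
|A∩B| = 0 (no overlap).
|A∩C| = 0 (no overlap).
|B∩C|: x∈[3,10], y∈[6,9] → 7·3 = 21.
|A∩B∩C| = 0.
|A ∪ B ∪ C| = 76 − 21 + 0 = 55.00.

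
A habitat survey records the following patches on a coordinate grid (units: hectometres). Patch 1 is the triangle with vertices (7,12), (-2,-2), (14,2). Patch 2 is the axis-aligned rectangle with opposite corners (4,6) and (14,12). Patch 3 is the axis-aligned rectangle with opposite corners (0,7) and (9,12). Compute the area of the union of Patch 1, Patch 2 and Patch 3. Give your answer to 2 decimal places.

150.36

By inclusion–exclusion:
Individual areas: |Patch 1| = 94, |Patch 2| = 60, |Patch 3| = 45.
|Patch 1∩Patch 2| = 23.6.
|Patch 1∩Patch 3| = 15.1786.
|Patch 2∩Patch 3|: x∈[4,9], y∈[7,12] → 5·5 = 25.
|Patch 1∩Patch 2∩Patch 3| = 15.1429.
|Patch 1 ∪ Patch 2 ∪ Patch 3| = 199 − 63.7786 + 15.1429 = 150.36.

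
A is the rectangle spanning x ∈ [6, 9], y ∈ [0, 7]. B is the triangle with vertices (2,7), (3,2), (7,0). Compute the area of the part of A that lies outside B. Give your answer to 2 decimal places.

20.55

|A| = 21, |A∩B| = 0.45.
|A ∖ B| = |A| − |A∩B| = 21 − 0.45 = 20.55.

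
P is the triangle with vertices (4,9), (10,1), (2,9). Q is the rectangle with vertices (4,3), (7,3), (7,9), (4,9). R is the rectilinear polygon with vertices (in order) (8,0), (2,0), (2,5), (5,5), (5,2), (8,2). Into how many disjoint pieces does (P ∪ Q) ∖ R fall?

(P ∪ Q) ∖ R is a single connected region.

1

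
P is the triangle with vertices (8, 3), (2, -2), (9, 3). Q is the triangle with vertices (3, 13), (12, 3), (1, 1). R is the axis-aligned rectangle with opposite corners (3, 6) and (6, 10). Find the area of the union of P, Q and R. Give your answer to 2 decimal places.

By inclusion–exclusion:
Individual areas: |P| = 2.5, |Q| = 64, |R| = 12.
|P∩Q| = 0.7629.
|P∩R| = 0.
|Q∩R| = 11.95.
|P∩Q∩R| = 0.
|P ∪ Q ∪ R| = 78.5 − 12.7129 + 0 = 65.79.

65.79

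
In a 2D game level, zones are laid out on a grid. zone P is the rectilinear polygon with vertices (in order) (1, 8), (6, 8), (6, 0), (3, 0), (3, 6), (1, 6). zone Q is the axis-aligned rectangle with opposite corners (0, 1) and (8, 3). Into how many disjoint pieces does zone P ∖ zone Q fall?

2

zone P ∖ zone Q splits into 2 disjoint pieces (area 19, area 3).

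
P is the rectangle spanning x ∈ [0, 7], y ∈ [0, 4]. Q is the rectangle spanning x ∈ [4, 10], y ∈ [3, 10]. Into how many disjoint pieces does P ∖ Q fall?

1

P ∖ Q is a single connected region.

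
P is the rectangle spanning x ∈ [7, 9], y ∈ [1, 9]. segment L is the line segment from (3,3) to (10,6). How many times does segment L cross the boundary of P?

2

The segment meets the boundary at (9,5.571), (7,4.714).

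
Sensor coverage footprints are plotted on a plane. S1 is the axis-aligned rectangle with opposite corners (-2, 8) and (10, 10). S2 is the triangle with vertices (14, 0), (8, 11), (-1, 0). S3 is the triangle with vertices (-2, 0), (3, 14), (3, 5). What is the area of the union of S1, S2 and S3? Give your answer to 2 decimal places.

119.97

By inclusion–exclusion:
Individual areas: |S1| = 24, |S2| = 82.5, |S3| = 22.5.
|S1∩S2| = 5.4545.
|S1∩S3| = 3.5714.
|S2∩S3| = 0.
|S1∩S2∩S3| = 0.
|S1 ∪ S2 ∪ S3| = 129 − 9.026 + 0 = 119.97.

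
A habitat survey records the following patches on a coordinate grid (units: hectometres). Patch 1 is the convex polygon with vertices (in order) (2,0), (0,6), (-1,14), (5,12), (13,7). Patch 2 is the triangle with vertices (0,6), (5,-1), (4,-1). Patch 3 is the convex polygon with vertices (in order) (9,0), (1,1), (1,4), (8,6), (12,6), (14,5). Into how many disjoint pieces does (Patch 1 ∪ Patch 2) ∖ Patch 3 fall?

2

(Patch 1 ∪ Patch 2) ∖ Patch 3 splits into 2 disjoint pieces (area 73.7143, area 2.1228).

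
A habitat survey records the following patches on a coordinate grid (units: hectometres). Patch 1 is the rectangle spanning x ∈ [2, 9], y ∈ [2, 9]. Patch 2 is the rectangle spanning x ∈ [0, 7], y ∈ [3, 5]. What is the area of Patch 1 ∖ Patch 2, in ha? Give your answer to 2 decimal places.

|Patch 1∩Patch 2|: x∈[2,7], y∈[3,5] → 5·2 = 10.
|Patch 1| = 49.
|Patch 1 ∖ Patch 2| = |Patch 1| − |Patch 1∩Patch 2| = 49 − 10 = 39.00.

39.00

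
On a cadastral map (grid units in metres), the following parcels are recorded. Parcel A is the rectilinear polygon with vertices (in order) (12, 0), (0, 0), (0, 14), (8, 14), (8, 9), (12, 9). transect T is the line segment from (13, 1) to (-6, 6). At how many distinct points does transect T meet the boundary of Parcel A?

2

The segment meets the boundary at (0,4.421), (12,1.263).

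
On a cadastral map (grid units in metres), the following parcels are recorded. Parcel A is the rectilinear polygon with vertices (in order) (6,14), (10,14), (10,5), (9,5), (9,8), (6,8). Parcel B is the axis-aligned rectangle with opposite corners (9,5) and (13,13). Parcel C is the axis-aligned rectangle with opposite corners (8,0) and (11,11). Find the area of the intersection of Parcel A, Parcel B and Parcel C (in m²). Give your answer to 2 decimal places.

6.00

The intersection is the polygon with vertices (9,5), (9,8), (9,11), (10,11), (10,5).
By the shoelace formula its area is 6.00.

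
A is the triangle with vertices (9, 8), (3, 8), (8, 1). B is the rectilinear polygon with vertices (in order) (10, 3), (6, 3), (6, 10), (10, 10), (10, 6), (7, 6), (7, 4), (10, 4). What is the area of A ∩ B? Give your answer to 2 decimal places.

9.84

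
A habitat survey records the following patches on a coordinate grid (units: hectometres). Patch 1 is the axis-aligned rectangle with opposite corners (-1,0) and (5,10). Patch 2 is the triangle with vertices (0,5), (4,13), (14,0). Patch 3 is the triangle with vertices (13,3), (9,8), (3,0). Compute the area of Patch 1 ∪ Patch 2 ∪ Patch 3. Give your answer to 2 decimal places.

113.82

By inclusion–exclusion:
Individual areas: |Patch 1| = 60, |Patch 2| = 66, |Patch 3| = 31.
|Patch 1∩Patch 2| = 23.2143.
|Patch 1∩Patch 3| = 2.0667.
|Patch 2∩Patch 3| = 17.8978.
|Patch 1∩Patch 2∩Patch 3| = 0.
|Patch 1 ∪ Patch 2 ∪ Patch 3| = 157 − 43.1787 + 0 = 113.82.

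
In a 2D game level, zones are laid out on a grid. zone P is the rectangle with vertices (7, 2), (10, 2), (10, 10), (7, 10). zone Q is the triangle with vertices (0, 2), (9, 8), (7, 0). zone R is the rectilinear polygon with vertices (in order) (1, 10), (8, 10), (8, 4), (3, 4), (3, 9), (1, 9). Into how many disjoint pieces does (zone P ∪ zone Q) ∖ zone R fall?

(zone P ∪ zone Q) ∖ zone R is a single connected region.

1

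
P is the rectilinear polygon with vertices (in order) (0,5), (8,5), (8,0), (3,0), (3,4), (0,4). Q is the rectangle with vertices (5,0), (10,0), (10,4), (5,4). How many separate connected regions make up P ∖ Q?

P ∖ Q is a single connected region.

1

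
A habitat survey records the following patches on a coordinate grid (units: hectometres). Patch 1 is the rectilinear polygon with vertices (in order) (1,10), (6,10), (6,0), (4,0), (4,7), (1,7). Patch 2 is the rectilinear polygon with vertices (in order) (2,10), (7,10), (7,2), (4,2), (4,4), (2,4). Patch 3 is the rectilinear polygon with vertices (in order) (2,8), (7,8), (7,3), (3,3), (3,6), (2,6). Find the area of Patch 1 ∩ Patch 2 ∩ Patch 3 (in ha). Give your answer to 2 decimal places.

12.00

The intersection is the polygon with vertices (6,3), (4,3), (4,4), (4,7), (2,7), (2,8), (6,8).
By the shoelace formula its area is 12.00.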